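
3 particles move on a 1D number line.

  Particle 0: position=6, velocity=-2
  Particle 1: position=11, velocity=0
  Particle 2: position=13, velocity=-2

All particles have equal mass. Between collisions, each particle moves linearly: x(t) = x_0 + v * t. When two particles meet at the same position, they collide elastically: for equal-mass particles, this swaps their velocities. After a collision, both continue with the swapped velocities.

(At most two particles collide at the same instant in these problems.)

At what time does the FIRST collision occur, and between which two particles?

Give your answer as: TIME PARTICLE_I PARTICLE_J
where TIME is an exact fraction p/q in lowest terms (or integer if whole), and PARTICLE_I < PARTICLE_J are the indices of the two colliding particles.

Pair (0,1): pos 6,11 vel -2,0 -> not approaching (rel speed -2 <= 0)
Pair (1,2): pos 11,13 vel 0,-2 -> gap=2, closing at 2/unit, collide at t=1
Earliest collision: t=1 between 1 and 2

Answer: 1 1 2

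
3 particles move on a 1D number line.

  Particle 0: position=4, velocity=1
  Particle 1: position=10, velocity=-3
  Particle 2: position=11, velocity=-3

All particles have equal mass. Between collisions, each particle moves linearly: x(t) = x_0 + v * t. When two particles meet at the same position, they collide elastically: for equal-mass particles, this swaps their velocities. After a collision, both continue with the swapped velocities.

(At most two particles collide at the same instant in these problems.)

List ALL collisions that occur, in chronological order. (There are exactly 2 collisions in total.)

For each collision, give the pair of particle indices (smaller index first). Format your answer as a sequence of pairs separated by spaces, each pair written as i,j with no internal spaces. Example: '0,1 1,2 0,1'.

Answer: 0,1 1,2

Derivation:
Collision at t=3/2: particles 0 and 1 swap velocities; positions: p0=11/2 p1=11/2 p2=13/2; velocities now: v0=-3 v1=1 v2=-3
Collision at t=7/4: particles 1 and 2 swap velocities; positions: p0=19/4 p1=23/4 p2=23/4; velocities now: v0=-3 v1=-3 v2=1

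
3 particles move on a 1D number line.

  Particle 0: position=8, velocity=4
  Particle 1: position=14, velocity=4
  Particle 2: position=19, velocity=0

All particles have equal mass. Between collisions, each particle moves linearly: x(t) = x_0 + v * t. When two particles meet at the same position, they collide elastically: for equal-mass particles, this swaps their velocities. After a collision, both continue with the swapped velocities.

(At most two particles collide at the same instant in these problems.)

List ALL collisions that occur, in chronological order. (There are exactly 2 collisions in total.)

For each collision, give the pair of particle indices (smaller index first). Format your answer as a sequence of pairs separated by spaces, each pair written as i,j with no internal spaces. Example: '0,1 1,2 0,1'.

Collision at t=5/4: particles 1 and 2 swap velocities; positions: p0=13 p1=19 p2=19; velocities now: v0=4 v1=0 v2=4
Collision at t=11/4: particles 0 and 1 swap velocities; positions: p0=19 p1=19 p2=25; velocities now: v0=0 v1=4 v2=4

Answer: 1,2 0,1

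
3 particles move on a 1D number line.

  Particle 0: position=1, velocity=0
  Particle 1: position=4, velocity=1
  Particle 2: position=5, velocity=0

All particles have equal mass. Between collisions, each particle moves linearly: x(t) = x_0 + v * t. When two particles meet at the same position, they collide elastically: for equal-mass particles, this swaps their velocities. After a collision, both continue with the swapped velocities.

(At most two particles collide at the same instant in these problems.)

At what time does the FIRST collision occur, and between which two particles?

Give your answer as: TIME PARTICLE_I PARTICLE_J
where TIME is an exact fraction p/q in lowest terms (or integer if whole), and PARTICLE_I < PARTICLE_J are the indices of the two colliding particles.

Answer: 1 1 2

Derivation:
Pair (0,1): pos 1,4 vel 0,1 -> not approaching (rel speed -1 <= 0)
Pair (1,2): pos 4,5 vel 1,0 -> gap=1, closing at 1/unit, collide at t=1
Earliest collision: t=1 between 1 and 2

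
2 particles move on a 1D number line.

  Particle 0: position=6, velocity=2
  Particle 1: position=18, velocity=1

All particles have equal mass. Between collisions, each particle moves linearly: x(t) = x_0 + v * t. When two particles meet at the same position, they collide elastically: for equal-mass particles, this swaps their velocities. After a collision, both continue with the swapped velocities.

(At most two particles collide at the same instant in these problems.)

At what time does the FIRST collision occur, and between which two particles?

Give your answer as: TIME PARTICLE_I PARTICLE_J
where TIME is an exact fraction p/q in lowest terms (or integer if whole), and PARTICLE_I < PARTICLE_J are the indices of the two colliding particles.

Answer: 12 0 1

Derivation:
Pair (0,1): pos 6,18 vel 2,1 -> gap=12, closing at 1/unit, collide at t=12
Earliest collision: t=12 between 0 and 1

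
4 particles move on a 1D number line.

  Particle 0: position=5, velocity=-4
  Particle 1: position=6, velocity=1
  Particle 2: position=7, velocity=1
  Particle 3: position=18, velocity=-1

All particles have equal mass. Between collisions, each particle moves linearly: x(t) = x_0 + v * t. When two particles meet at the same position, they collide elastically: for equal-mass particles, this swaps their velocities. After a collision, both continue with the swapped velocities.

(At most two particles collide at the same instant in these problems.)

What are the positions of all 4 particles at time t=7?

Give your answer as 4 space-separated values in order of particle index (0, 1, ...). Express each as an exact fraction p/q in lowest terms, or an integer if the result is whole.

Answer: -23 11 13 14

Derivation:
Collision at t=11/2: particles 2 and 3 swap velocities; positions: p0=-17 p1=23/2 p2=25/2 p3=25/2; velocities now: v0=-4 v1=1 v2=-1 v3=1
Collision at t=6: particles 1 and 2 swap velocities; positions: p0=-19 p1=12 p2=12 p3=13; velocities now: v0=-4 v1=-1 v2=1 v3=1
Advance to t=7 (no further collisions before then); velocities: v0=-4 v1=-1 v2=1 v3=1; positions = -23 11 13 14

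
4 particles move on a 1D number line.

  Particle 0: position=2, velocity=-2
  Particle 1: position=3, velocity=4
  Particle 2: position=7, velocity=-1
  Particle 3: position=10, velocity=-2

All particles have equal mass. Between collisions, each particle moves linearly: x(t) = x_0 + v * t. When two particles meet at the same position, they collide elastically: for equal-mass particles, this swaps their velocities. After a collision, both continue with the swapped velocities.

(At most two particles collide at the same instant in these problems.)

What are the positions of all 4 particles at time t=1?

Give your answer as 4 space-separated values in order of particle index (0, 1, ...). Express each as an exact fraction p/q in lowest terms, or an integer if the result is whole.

Collision at t=4/5: particles 1 and 2 swap velocities; positions: p0=2/5 p1=31/5 p2=31/5 p3=42/5; velocities now: v0=-2 v1=-1 v2=4 v3=-2
Advance to t=1 (no further collisions before then); velocities: v0=-2 v1=-1 v2=4 v3=-2; positions = 0 6 7 8

Answer: 0 6 7 8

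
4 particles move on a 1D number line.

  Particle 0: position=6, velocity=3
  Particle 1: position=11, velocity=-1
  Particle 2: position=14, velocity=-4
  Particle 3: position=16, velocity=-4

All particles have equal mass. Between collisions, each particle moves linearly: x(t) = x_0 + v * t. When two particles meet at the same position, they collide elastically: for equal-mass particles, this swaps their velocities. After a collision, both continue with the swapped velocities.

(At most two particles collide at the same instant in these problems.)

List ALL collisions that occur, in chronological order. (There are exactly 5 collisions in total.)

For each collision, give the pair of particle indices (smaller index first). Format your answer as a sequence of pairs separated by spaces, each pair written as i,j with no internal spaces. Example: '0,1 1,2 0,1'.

Answer: 1,2 0,1 1,2 2,3 1,2

Derivation:
Collision at t=1: particles 1 and 2 swap velocities; positions: p0=9 p1=10 p2=10 p3=12; velocities now: v0=3 v1=-4 v2=-1 v3=-4
Collision at t=8/7: particles 0 and 1 swap velocities; positions: p0=66/7 p1=66/7 p2=69/7 p3=80/7; velocities now: v0=-4 v1=3 v2=-1 v3=-4
Collision at t=5/4: particles 1 and 2 swap velocities; positions: p0=9 p1=39/4 p2=39/4 p3=11; velocities now: v0=-4 v1=-1 v2=3 v3=-4
Collision at t=10/7: particles 2 and 3 swap velocities; positions: p0=58/7 p1=67/7 p2=72/7 p3=72/7; velocities now: v0=-4 v1=-1 v2=-4 v3=3
Collision at t=5/3: particles 1 and 2 swap velocities; positions: p0=22/3 p1=28/3 p2=28/3 p3=11; velocities now: v0=-4 v1=-4 v2=-1 v3=3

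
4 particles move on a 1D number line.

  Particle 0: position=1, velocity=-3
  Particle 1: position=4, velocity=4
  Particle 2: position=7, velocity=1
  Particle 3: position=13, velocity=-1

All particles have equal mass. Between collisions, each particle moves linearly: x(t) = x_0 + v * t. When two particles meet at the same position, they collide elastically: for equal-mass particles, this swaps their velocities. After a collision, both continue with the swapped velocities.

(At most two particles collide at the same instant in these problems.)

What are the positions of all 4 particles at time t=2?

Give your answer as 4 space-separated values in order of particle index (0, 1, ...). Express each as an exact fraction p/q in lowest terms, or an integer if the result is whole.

Answer: -5 9 11 12

Derivation:
Collision at t=1: particles 1 and 2 swap velocities; positions: p0=-2 p1=8 p2=8 p3=12; velocities now: v0=-3 v1=1 v2=4 v3=-1
Collision at t=9/5: particles 2 and 3 swap velocities; positions: p0=-22/5 p1=44/5 p2=56/5 p3=56/5; velocities now: v0=-3 v1=1 v2=-1 v3=4
Advance to t=2 (no further collisions before then); velocities: v0=-3 v1=1 v2=-1 v3=4; positions = -5 9 11 12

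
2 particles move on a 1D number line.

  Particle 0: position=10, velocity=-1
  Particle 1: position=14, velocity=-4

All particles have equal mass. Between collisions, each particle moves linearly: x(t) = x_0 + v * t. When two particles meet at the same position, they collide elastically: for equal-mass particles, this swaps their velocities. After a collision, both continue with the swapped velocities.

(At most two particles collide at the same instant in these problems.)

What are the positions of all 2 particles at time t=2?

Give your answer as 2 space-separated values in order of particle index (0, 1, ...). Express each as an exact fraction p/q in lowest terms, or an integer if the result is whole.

Collision at t=4/3: particles 0 and 1 swap velocities; positions: p0=26/3 p1=26/3; velocities now: v0=-4 v1=-1
Advance to t=2 (no further collisions before then); velocities: v0=-4 v1=-1; positions = 6 8

Answer: 6 8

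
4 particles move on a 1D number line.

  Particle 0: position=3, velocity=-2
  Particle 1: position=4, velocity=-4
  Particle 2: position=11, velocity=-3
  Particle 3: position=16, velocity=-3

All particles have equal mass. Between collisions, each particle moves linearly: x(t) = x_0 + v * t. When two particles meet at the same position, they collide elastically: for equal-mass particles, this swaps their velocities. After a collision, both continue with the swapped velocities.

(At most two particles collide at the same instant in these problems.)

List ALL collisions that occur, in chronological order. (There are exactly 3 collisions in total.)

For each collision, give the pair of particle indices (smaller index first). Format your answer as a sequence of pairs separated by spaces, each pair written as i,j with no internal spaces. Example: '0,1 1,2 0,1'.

Answer: 0,1 1,2 2,3

Derivation:
Collision at t=1/2: particles 0 and 1 swap velocities; positions: p0=2 p1=2 p2=19/2 p3=29/2; velocities now: v0=-4 v1=-2 v2=-3 v3=-3
Collision at t=8: particles 1 and 2 swap velocities; positions: p0=-28 p1=-13 p2=-13 p3=-8; velocities now: v0=-4 v1=-3 v2=-2 v3=-3
Collision at t=13: particles 2 and 3 swap velocities; positions: p0=-48 p1=-28 p2=-23 p3=-23; velocities now: v0=-4 v1=-3 v2=-3 v3=-2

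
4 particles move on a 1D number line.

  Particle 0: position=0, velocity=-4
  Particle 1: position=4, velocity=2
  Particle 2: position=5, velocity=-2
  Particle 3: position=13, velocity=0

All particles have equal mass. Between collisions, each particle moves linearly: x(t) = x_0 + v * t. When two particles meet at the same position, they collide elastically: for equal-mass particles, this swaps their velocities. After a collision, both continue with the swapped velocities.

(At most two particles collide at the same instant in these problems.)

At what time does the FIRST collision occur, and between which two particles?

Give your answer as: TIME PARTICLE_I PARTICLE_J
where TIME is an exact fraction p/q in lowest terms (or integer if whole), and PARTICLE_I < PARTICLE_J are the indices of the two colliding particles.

Answer: 1/4 1 2

Derivation:
Pair (0,1): pos 0,4 vel -4,2 -> not approaching (rel speed -6 <= 0)
Pair (1,2): pos 4,5 vel 2,-2 -> gap=1, closing at 4/unit, collide at t=1/4
Pair (2,3): pos 5,13 vel -2,0 -> not approaching (rel speed -2 <= 0)
Earliest collision: t=1/4 between 1 and 2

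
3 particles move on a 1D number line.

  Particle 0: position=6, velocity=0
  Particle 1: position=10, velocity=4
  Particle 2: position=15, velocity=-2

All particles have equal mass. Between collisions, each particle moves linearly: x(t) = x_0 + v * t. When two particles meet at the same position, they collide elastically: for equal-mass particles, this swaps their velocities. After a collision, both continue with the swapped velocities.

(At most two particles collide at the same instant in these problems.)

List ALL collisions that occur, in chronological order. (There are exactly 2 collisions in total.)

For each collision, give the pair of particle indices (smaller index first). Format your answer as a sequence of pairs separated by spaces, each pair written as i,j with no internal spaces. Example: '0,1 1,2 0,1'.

Answer: 1,2 0,1

Derivation:
Collision at t=5/6: particles 1 and 2 swap velocities; positions: p0=6 p1=40/3 p2=40/3; velocities now: v0=0 v1=-2 v2=4
Collision at t=9/2: particles 0 and 1 swap velocities; positions: p0=6 p1=6 p2=28; velocities now: v0=-2 v1=0 v2=4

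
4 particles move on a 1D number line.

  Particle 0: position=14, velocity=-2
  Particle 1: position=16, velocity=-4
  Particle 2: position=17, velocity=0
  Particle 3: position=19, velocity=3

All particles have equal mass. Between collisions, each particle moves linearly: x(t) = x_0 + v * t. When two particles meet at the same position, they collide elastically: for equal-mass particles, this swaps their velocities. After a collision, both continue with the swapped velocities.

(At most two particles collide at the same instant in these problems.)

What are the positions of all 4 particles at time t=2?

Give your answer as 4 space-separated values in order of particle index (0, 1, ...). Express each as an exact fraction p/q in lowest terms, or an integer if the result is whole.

Collision at t=1: particles 0 and 1 swap velocities; positions: p0=12 p1=12 p2=17 p3=22; velocities now: v0=-4 v1=-2 v2=0 v3=3
Advance to t=2 (no further collisions before then); velocities: v0=-4 v1=-2 v2=0 v3=3; positions = 8 10 17 25

Answer: 8 10 17 25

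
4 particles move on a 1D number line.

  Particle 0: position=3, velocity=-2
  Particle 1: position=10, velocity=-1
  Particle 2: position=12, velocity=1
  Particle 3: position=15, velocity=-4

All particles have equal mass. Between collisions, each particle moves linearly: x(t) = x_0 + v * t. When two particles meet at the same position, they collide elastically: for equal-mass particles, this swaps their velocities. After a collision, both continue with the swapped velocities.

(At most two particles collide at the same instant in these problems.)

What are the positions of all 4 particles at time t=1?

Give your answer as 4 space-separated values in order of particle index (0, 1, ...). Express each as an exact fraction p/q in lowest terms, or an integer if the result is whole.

Answer: 1 9 11 13

Derivation:
Collision at t=3/5: particles 2 and 3 swap velocities; positions: p0=9/5 p1=47/5 p2=63/5 p3=63/5; velocities now: v0=-2 v1=-1 v2=-4 v3=1
Advance to t=1 (no further collisions before then); velocities: v0=-2 v1=-1 v2=-4 v3=1; positions = 1 9 11 13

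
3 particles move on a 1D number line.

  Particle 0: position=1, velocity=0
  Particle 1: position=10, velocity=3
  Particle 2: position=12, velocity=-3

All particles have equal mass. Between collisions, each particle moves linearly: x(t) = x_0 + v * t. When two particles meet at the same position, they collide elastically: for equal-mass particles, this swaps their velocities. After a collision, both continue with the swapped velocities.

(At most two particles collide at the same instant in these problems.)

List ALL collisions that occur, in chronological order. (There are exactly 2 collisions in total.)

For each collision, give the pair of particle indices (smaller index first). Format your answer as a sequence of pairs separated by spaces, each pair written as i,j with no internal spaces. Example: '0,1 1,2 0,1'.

Answer: 1,2 0,1

Derivation:
Collision at t=1/3: particles 1 and 2 swap velocities; positions: p0=1 p1=11 p2=11; velocities now: v0=0 v1=-3 v2=3
Collision at t=11/3: particles 0 and 1 swap velocities; positions: p0=1 p1=1 p2=21; velocities now: v0=-3 v1=0 v2=3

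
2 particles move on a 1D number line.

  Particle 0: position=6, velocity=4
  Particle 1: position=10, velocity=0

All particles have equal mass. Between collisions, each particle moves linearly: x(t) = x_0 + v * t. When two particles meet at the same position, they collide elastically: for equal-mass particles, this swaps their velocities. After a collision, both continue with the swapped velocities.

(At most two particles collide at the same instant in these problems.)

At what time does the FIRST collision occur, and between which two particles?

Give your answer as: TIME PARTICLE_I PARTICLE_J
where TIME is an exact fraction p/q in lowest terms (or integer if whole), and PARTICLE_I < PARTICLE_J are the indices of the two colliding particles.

Answer: 1 0 1

Derivation:
Pair (0,1): pos 6,10 vel 4,0 -> gap=4, closing at 4/unit, collide at t=1
Earliest collision: t=1 between 0 and 1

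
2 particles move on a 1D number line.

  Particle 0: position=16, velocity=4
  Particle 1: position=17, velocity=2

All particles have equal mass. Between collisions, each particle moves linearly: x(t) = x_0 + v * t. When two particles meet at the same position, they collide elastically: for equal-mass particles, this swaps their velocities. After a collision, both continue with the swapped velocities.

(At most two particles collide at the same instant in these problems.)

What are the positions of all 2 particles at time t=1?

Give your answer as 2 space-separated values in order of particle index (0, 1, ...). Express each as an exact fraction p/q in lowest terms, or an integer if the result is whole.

Answer: 19 20

Derivation:
Collision at t=1/2: particles 0 and 1 swap velocities; positions: p0=18 p1=18; velocities now: v0=2 v1=4
Advance to t=1 (no further collisions before then); velocities: v0=2 v1=4; positions = 19 20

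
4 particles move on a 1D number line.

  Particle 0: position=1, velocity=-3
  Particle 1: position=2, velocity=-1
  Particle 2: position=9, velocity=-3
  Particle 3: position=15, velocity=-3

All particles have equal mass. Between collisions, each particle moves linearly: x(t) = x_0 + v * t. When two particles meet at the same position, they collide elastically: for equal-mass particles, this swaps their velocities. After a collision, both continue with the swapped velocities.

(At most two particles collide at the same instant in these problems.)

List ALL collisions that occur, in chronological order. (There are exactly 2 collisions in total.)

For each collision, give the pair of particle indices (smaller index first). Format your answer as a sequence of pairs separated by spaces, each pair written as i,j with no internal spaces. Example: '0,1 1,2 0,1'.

Collision at t=7/2: particles 1 and 2 swap velocities; positions: p0=-19/2 p1=-3/2 p2=-3/2 p3=9/2; velocities now: v0=-3 v1=-3 v2=-1 v3=-3
Collision at t=13/2: particles 2 and 3 swap velocities; positions: p0=-37/2 p1=-21/2 p2=-9/2 p3=-9/2; velocities now: v0=-3 v1=-3 v2=-3 v3=-1

Answer: 1,2 2,3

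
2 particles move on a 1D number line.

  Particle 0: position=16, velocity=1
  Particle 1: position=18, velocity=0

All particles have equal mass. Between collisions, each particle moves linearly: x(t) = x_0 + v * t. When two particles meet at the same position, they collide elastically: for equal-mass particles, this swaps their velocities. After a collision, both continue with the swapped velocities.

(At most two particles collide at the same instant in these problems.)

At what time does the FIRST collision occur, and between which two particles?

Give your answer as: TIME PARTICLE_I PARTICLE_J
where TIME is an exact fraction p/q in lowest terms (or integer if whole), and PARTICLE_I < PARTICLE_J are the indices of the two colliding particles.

Pair (0,1): pos 16,18 vel 1,0 -> gap=2, closing at 1/unit, collide at t=2
Earliest collision: t=2 between 0 and 1

Answer: 2 0 1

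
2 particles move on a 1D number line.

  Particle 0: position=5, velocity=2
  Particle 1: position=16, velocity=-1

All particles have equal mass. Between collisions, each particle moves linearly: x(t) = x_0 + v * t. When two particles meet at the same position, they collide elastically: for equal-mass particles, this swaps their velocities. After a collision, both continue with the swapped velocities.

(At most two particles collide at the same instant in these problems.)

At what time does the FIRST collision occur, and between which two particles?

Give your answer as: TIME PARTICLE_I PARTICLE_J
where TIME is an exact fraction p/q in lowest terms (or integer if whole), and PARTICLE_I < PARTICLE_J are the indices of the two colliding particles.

Answer: 11/3 0 1

Derivation:
Pair (0,1): pos 5,16 vel 2,-1 -> gap=11, closing at 3/unit, collide at t=11/3
Earliest collision: t=11/3 between 0 and 1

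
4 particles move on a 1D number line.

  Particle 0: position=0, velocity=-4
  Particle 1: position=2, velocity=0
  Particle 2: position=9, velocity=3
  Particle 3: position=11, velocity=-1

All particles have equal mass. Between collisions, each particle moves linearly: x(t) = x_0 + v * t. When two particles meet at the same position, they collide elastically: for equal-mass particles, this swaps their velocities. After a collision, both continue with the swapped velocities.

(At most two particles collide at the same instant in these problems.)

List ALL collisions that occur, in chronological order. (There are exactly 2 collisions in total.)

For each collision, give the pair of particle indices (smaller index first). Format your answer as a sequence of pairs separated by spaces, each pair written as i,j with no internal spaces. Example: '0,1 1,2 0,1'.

Answer: 2,3 1,2

Derivation:
Collision at t=1/2: particles 2 and 3 swap velocities; positions: p0=-2 p1=2 p2=21/2 p3=21/2; velocities now: v0=-4 v1=0 v2=-1 v3=3
Collision at t=9: particles 1 and 2 swap velocities; positions: p0=-36 p1=2 p2=2 p3=36; velocities now: v0=-4 v1=-1 v2=0 v3=3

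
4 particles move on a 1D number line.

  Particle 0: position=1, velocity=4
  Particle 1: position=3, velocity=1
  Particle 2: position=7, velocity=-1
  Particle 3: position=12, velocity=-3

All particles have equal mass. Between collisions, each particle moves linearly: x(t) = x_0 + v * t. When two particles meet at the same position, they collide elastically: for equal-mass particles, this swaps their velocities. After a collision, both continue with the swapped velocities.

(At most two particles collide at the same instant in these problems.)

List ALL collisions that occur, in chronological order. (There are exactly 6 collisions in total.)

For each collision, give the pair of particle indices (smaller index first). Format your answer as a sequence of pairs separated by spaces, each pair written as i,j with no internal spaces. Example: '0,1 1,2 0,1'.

Answer: 0,1 1,2 2,3 0,1 1,2 0,1

Derivation:
Collision at t=2/3: particles 0 and 1 swap velocities; positions: p0=11/3 p1=11/3 p2=19/3 p3=10; velocities now: v0=1 v1=4 v2=-1 v3=-3
Collision at t=6/5: particles 1 and 2 swap velocities; positions: p0=21/5 p1=29/5 p2=29/5 p3=42/5; velocities now: v0=1 v1=-1 v2=4 v3=-3
Collision at t=11/7: particles 2 and 3 swap velocities; positions: p0=32/7 p1=38/7 p2=51/7 p3=51/7; velocities now: v0=1 v1=-1 v2=-3 v3=4
Collision at t=2: particles 0 and 1 swap velocities; positions: p0=5 p1=5 p2=6 p3=9; velocities now: v0=-1 v1=1 v2=-3 v3=4
Collision at t=9/4: particles 1 and 2 swap velocities; positions: p0=19/4 p1=21/4 p2=21/4 p3=10; velocities now: v0=-1 v1=-3 v2=1 v3=4
Collision at t=5/2: particles 0 and 1 swap velocities; positions: p0=9/2 p1=9/2 p2=11/2 p3=11; velocities now: v0=-3 v1=-1 v2=1 v3=4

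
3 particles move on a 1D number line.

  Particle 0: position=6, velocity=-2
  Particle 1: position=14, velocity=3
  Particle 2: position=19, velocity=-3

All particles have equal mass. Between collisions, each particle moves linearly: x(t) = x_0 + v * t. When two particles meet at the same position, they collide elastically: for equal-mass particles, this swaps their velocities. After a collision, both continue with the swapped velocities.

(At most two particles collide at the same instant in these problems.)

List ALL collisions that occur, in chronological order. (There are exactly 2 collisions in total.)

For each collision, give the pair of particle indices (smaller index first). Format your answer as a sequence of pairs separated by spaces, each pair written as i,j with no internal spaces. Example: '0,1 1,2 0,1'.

Collision at t=5/6: particles 1 and 2 swap velocities; positions: p0=13/3 p1=33/2 p2=33/2; velocities now: v0=-2 v1=-3 v2=3
Collision at t=13: particles 0 and 1 swap velocities; positions: p0=-20 p1=-20 p2=53; velocities now: v0=-3 v1=-2 v2=3

Answer: 1,2 0,1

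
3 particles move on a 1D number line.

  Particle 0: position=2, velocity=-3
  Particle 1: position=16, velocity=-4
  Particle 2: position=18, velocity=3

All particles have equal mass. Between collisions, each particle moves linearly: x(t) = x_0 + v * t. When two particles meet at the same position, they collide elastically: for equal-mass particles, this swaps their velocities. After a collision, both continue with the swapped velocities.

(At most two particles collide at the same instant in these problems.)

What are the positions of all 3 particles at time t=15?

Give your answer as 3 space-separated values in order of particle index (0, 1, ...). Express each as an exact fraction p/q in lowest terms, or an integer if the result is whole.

Collision at t=14: particles 0 and 1 swap velocities; positions: p0=-40 p1=-40 p2=60; velocities now: v0=-4 v1=-3 v2=3
Advance to t=15 (no further collisions before then); velocities: v0=-4 v1=-3 v2=3; positions = -44 -43 63

Answer: -44 -43 63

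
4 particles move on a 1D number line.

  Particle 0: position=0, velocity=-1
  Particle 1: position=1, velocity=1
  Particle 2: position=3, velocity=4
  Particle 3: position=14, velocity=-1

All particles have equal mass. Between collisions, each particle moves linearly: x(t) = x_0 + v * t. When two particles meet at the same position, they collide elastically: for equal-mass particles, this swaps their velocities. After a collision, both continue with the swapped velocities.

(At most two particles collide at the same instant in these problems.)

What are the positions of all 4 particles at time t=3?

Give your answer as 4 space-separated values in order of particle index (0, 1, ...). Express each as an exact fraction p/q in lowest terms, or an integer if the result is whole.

Collision at t=11/5: particles 2 and 3 swap velocities; positions: p0=-11/5 p1=16/5 p2=59/5 p3=59/5; velocities now: v0=-1 v1=1 v2=-1 v3=4
Advance to t=3 (no further collisions before then); velocities: v0=-1 v1=1 v2=-1 v3=4; positions = -3 4 11 15

Answer: -3 4 11 15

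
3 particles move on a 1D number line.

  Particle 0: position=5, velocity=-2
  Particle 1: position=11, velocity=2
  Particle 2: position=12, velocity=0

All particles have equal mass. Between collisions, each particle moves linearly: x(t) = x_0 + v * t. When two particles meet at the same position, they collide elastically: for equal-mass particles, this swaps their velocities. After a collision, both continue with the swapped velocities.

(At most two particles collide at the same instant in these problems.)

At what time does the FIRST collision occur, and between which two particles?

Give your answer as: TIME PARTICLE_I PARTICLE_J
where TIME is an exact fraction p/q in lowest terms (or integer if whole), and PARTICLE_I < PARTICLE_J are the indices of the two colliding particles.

Pair (0,1): pos 5,11 vel -2,2 -> not approaching (rel speed -4 <= 0)
Pair (1,2): pos 11,12 vel 2,0 -> gap=1, closing at 2/unit, collide at t=1/2
Earliest collision: t=1/2 between 1 and 2

Answer: 1/2 1 2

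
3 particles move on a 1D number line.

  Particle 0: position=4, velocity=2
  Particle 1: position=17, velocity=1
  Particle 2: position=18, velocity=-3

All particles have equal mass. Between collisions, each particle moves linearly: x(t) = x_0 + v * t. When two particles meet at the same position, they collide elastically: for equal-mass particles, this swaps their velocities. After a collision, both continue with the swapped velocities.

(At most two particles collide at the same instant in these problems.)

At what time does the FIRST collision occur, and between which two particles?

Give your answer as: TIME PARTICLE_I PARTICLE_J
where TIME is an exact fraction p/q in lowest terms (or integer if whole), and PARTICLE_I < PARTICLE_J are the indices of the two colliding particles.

Pair (0,1): pos 4,17 vel 2,1 -> gap=13, closing at 1/unit, collide at t=13
Pair (1,2): pos 17,18 vel 1,-3 -> gap=1, closing at 4/unit, collide at t=1/4
Earliest collision: t=1/4 between 1 and 2

Answer: 1/4 1 2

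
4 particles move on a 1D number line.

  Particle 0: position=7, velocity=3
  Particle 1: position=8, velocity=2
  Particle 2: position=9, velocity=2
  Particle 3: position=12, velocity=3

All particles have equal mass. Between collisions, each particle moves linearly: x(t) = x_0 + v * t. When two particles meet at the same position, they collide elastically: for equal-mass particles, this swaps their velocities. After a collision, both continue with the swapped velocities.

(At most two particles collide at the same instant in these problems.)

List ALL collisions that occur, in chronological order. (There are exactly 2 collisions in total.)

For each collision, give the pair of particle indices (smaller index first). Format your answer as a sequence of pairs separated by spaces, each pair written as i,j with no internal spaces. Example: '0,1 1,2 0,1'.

Collision at t=1: particles 0 and 1 swap velocities; positions: p0=10 p1=10 p2=11 p3=15; velocities now: v0=2 v1=3 v2=2 v3=3
Collision at t=2: particles 1 and 2 swap velocities; positions: p0=12 p1=13 p2=13 p3=18; velocities now: v0=2 v1=2 v2=3 v3=3

Answer: 0,1 1,2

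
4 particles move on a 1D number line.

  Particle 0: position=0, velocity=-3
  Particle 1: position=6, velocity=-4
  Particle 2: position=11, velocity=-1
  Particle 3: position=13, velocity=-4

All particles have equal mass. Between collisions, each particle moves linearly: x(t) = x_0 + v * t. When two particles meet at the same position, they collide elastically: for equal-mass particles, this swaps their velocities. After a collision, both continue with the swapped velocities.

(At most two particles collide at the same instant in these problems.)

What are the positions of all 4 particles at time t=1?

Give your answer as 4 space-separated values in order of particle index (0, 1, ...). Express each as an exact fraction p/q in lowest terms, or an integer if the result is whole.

Answer: -3 2 9 10

Derivation:
Collision at t=2/3: particles 2 and 3 swap velocities; positions: p0=-2 p1=10/3 p2=31/3 p3=31/3; velocities now: v0=-3 v1=-4 v2=-4 v3=-1
Advance to t=1 (no further collisions before then); velocities: v0=-3 v1=-4 v2=-4 v3=-1; positions = -3 2 9 10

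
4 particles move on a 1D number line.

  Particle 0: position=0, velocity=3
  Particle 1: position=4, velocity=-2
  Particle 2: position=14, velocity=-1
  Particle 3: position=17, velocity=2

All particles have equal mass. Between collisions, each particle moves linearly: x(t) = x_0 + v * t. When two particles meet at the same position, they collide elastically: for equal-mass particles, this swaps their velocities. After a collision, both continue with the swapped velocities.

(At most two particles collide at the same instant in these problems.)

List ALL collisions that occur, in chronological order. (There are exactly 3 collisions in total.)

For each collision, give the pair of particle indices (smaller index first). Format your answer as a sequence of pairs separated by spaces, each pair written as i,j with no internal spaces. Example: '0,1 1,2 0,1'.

Answer: 0,1 1,2 2,3

Derivation:
Collision at t=4/5: particles 0 and 1 swap velocities; positions: p0=12/5 p1=12/5 p2=66/5 p3=93/5; velocities now: v0=-2 v1=3 v2=-1 v3=2
Collision at t=7/2: particles 1 and 2 swap velocities; positions: p0=-3 p1=21/2 p2=21/2 p3=24; velocities now: v0=-2 v1=-1 v2=3 v3=2
Collision at t=17: particles 2 and 3 swap velocities; positions: p0=-30 p1=-3 p2=51 p3=51; velocities now: v0=-2 v1=-1 v2=2 v3=3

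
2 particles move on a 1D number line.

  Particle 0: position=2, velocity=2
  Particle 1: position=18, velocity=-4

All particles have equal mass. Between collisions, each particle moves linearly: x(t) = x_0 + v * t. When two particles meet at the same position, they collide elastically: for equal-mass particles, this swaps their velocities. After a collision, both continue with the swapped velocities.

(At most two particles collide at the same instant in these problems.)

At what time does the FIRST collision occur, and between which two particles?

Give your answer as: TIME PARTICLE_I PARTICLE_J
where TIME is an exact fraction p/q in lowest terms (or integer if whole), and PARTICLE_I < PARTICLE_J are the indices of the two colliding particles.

Answer: 8/3 0 1

Derivation:
Pair (0,1): pos 2,18 vel 2,-4 -> gap=16, closing at 6/unit, collide at t=8/3
Earliest collision: t=8/3 between 0 and 1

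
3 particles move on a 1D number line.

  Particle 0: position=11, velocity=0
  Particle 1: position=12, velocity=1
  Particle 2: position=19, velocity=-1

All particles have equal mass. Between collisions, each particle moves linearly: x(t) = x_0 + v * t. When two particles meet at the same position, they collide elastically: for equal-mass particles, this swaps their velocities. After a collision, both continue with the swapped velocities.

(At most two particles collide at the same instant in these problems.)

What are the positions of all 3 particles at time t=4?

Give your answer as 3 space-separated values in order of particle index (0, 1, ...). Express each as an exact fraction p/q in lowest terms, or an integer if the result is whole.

Collision at t=7/2: particles 1 and 2 swap velocities; positions: p0=11 p1=31/2 p2=31/2; velocities now: v0=0 v1=-1 v2=1
Advance to t=4 (no further collisions before then); velocities: v0=0 v1=-1 v2=1; positions = 11 15 16

Answer: 11 15 16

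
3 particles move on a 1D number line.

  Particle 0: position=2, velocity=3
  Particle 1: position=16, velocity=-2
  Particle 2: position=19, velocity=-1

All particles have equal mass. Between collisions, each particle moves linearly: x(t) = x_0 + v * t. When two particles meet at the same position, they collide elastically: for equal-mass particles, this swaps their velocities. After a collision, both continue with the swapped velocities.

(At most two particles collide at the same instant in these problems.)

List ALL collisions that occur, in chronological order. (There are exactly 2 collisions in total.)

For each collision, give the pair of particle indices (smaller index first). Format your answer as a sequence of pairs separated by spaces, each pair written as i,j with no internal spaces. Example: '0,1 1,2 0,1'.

Collision at t=14/5: particles 0 and 1 swap velocities; positions: p0=52/5 p1=52/5 p2=81/5; velocities now: v0=-2 v1=3 v2=-1
Collision at t=17/4: particles 1 and 2 swap velocities; positions: p0=15/2 p1=59/4 p2=59/4; velocities now: v0=-2 v1=-1 v2=3

Answer: 0,1 1,2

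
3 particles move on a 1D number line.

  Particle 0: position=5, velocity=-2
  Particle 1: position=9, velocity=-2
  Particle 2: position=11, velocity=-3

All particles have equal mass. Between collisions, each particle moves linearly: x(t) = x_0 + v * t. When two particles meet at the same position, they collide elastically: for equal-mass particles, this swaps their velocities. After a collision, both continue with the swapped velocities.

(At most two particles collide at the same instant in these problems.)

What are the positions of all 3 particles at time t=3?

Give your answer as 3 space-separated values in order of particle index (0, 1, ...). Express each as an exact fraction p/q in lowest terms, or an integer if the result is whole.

Answer: -1 2 3

Derivation:
Collision at t=2: particles 1 and 2 swap velocities; positions: p0=1 p1=5 p2=5; velocities now: v0=-2 v1=-3 v2=-2
Advance to t=3 (no further collisions before then); velocities: v0=-2 v1=-3 v2=-2; positions = -1 2 3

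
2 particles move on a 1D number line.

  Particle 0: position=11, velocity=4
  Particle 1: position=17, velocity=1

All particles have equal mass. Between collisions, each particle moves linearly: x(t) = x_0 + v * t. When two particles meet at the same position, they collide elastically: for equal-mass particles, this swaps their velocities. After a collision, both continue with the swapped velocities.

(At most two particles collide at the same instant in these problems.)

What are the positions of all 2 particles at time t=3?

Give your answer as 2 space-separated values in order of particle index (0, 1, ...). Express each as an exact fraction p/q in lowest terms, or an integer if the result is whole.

Collision at t=2: particles 0 and 1 swap velocities; positions: p0=19 p1=19; velocities now: v0=1 v1=4
Advance to t=3 (no further collisions before then); velocities: v0=1 v1=4; positions = 20 23

Answer: 20 23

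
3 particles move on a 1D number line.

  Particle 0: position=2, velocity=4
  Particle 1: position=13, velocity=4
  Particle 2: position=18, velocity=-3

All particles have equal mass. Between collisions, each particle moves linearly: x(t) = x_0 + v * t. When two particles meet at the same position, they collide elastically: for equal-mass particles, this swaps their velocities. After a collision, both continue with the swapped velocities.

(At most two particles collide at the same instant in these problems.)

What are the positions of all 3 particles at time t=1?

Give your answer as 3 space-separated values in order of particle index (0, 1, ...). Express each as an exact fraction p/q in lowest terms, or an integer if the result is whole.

Collision at t=5/7: particles 1 and 2 swap velocities; positions: p0=34/7 p1=111/7 p2=111/7; velocities now: v0=4 v1=-3 v2=4
Advance to t=1 (no further collisions before then); velocities: v0=4 v1=-3 v2=4; positions = 6 15 17

Answer: 6 15 17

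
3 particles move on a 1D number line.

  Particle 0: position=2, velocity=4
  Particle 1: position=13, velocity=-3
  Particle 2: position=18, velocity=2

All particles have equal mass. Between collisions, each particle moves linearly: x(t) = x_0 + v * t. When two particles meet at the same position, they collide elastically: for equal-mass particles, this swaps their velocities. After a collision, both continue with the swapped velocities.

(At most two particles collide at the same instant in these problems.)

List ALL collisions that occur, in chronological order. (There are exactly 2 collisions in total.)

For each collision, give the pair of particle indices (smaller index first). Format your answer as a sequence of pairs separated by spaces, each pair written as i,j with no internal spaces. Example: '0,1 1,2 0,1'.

Collision at t=11/7: particles 0 and 1 swap velocities; positions: p0=58/7 p1=58/7 p2=148/7; velocities now: v0=-3 v1=4 v2=2
Collision at t=8: particles 1 and 2 swap velocities; positions: p0=-11 p1=34 p2=34; velocities now: v0=-3 v1=2 v2=4

Answer: 0,1 1,2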